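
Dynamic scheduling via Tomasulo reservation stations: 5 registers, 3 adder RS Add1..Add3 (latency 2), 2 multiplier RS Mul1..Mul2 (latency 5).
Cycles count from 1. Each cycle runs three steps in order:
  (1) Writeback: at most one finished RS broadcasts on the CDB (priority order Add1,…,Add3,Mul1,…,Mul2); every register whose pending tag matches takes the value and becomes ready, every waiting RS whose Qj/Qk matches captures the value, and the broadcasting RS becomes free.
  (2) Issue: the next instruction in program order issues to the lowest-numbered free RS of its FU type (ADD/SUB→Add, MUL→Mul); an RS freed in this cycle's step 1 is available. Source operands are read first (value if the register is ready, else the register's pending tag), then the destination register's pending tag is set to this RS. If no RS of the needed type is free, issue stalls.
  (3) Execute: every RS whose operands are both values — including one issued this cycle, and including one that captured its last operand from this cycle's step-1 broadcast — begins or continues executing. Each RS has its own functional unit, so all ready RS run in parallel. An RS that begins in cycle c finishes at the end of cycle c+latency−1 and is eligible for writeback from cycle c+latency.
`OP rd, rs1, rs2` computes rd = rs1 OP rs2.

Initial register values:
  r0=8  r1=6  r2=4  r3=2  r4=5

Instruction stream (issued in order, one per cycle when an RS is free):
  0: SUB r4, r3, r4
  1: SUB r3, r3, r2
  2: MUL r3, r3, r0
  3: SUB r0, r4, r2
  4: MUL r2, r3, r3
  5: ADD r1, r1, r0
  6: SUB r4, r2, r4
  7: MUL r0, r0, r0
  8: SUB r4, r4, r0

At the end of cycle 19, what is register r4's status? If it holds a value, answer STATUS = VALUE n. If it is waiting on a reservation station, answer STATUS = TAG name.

  c1: issue SUB r4<-Add1  regs: r0:8,r1:6,r2:4,r3:2,r4:Add1
  c2: issue SUB r3<-Add2  regs: r0:8,r1:6,r2:4,r3:Add2,r4:Add1
  c3: CDB Add1=-3; issue MUL r3<-Mul1  regs: r0:8,r1:6,r2:4,r3:Mul1,r4:-3
  c4: CDB Add2=-2; issue SUB r0<-Add1  regs: r0:Add1,r1:6,r2:4,r3:Mul1,r4:-3
  c5: issue MUL r2<-Mul2  regs: r0:Add1,r1:6,r2:Mul2,r3:Mul1,r4:-3
  c6: CDB Add1=-7; issue ADD r1<-Add1  regs: r0:-7,r1:Add1,r2:Mul2,r3:Mul1,r4:-3
  c7: issue SUB r4<-Add2  regs: r0:-7,r1:Add1,r2:Mul2,r3:Mul1,r4:Add2
  c8: CDB Add1=-1; stall  regs: r0:-7,r1:-1,r2:Mul2,r3:Mul1,r4:Add2
  c9: CDB Mul1=-16; issue MUL r0<-Mul1  regs: r0:Mul1,r1:-1,r2:Mul2,r3:-16,r4:Add2
  c10: issue SUB r4<-Add1  regs: r0:Mul1,r1:-1,r2:Mul2,r3:-16,r4:Add1
  c11: -  regs: r0:Mul1,r1:-1,r2:Mul2,r3:-16,r4:Add1
  c12: -  regs: r0:Mul1,r1:-1,r2:Mul2,r3:-16,r4:Add1
  c13: -  regs: r0:Mul1,r1:-1,r2:Mul2,r3:-16,r4:Add1
  c14: CDB Mul1=49  regs: r0:49,r1:-1,r2:Mul2,r3:-16,r4:Add1
  c15: CDB Mul2=256  regs: r0:49,r1:-1,r2:256,r3:-16,r4:Add1
  c16: -  regs: r0:49,r1:-1,r2:256,r3:-16,r4:Add1
  c17: CDB Add2=259  regs: r0:49,r1:-1,r2:256,r3:-16,r4:Add1
  c18: -  regs: r0:49,r1:-1,r2:256,r3:-16,r4:Add1
  c19: CDB Add1=210  regs: r0:49,r1:-1,r2:256,r3:-16,r4:210

STATUS = VALUE 210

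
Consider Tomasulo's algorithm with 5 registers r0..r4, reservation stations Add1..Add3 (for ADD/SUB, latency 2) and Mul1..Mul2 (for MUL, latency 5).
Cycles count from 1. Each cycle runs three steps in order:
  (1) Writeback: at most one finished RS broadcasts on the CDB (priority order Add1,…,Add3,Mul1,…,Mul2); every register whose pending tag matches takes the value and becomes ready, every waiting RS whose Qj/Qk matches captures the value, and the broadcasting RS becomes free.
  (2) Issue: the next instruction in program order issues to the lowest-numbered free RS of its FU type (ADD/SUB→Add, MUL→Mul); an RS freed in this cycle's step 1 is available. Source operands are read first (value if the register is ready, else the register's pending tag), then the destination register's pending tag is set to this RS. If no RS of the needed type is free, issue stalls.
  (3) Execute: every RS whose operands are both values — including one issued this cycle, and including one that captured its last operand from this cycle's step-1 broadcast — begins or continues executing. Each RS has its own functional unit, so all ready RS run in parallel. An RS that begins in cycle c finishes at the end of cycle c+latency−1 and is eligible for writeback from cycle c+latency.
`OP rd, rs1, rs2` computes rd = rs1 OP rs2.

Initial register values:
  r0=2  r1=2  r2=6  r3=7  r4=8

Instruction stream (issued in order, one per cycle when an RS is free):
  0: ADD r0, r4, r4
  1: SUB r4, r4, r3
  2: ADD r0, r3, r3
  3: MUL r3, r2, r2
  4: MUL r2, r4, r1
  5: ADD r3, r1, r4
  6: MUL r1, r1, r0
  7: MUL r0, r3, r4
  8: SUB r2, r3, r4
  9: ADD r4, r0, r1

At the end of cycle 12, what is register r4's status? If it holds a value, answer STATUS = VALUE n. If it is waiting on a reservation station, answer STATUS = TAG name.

STATUS = TAG Add2

c1: issue ADD r0<-Add1 | r0:Add1,r1:2,r2:6,r3:7,r4:8
c2: issue SUB r4<-Add2 | r0:Add1,r1:2,r2:6,r3:7,r4:Add2
c3: CDB Add1=16; issue ADD r0<-Add1 | r0:Add1,r1:2,r2:6,r3:7,r4:Add2
c4: CDB Add2=1; issue MUL r3<-Mul1 | r0:Add1,r1:2,r2:6,r3:Mul1,r4:1
c5: CDB Add1=14; issue MUL r2<-Mul2 | r0:14,r1:2,r2:Mul2,r3:Mul1,r4:1
c6: issue ADD r3<-Add1 | r0:14,r1:2,r2:Mul2,r3:Add1,r4:1
c7: stall | r0:14,r1:2,r2:Mul2,r3:Add1,r4:1
c8: CDB Add1=3; stall | r0:14,r1:2,r2:Mul2,r3:3,r4:1
c9: CDB Mul1=36; issue MUL r1<-Mul1 | r0:14,r1:Mul1,r2:Mul2,r3:3,r4:1
c10: CDB Mul2=2; issue MUL r0<-Mul2 | r0:Mul2,r1:Mul1,r2:2,r3:3,r4:1
c11: issue SUB r2<-Add1 | r0:Mul2,r1:Mul1,r2:Add1,r3:3,r4:1
c12: issue ADD r4<-Add2 | r0:Mul2,r1:Mul1,r2:Add1,r3:3,r4:Add2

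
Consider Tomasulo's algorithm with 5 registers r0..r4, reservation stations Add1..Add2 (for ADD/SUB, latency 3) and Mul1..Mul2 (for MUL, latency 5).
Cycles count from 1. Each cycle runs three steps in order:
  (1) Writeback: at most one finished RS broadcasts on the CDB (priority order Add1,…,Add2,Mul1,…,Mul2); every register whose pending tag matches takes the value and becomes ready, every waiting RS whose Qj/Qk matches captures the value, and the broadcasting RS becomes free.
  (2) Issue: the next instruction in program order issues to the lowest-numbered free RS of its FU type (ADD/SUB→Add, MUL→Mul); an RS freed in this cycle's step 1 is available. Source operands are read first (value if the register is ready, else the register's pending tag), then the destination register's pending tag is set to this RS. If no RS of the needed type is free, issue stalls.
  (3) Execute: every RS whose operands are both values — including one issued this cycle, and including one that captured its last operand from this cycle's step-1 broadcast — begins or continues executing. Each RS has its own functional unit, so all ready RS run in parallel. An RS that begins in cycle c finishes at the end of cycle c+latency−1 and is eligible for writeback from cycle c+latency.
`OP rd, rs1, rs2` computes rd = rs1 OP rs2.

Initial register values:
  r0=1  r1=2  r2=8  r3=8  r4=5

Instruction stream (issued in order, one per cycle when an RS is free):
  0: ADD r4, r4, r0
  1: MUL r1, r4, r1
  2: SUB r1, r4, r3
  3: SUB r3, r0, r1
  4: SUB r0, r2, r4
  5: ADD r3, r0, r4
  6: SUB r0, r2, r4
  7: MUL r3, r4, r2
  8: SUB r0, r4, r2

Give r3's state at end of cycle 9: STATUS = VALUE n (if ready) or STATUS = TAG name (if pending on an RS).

c1: issue ADD r4<-Add1 | r0:1,r1:2,r2:8,r3:8,r4:Add1
c2: issue MUL r1<-Mul1 | r0:1,r1:Mul1,r2:8,r3:8,r4:Add1
c3: issue SUB r1<-Add2 | r0:1,r1:Add2,r2:8,r3:8,r4:Add1
c4: CDB Add1=6; issue SUB r3<-Add1 | r0:1,r1:Add2,r2:8,r3:Add1,r4:6
c5: stall | r0:1,r1:Add2,r2:8,r3:Add1,r4:6
c6: stall | r0:1,r1:Add2,r2:8,r3:Add1,r4:6
c7: CDB Add2=-2; issue SUB r0<-Add2 | r0:Add2,r1:-2,r2:8,r3:Add1,r4:6
c8: stall | r0:Add2,r1:-2,r2:8,r3:Add1,r4:6
c9: CDB Mul1=12; stall | r0:Add2,r1:-2,r2:8,r3:Add1,r4:6

STATUS = TAG Add1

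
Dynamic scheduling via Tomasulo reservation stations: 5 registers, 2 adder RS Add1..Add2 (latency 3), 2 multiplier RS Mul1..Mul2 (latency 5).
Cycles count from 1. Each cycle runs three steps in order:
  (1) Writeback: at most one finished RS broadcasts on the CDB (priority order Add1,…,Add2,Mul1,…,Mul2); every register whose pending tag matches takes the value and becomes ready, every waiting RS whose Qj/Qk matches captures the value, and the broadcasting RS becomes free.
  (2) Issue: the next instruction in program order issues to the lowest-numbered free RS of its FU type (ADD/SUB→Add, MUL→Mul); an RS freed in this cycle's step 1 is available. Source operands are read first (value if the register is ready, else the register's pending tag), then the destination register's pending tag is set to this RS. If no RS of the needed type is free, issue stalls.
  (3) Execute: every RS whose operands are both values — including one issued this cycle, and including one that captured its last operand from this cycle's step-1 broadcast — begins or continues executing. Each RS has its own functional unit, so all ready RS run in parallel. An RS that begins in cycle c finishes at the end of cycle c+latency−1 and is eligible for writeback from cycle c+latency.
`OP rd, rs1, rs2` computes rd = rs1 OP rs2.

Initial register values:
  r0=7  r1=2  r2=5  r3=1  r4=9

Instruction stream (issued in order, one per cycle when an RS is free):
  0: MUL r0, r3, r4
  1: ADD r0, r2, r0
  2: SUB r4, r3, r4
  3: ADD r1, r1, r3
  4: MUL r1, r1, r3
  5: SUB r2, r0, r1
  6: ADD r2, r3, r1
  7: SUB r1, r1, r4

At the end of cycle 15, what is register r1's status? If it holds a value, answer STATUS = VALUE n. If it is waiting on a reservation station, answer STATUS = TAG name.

STATUS = VALUE 3

cycle 1: issue MUL r0<-Mul1 // r0:Mul1,r1:2,r2:5,r3:1,r4:9
cycle 2: issue ADD r0<-Add1 // r0:Add1,r1:2,r2:5,r3:1,r4:9
cycle 3: issue SUB r4<-Add2 // r0:Add1,r1:2,r2:5,r3:1,r4:Add2
cycle 4: stall // r0:Add1,r1:2,r2:5,r3:1,r4:Add2
cycle 5: stall // r0:Add1,r1:2,r2:5,r3:1,r4:Add2
cycle 6: CDB Add2=-8; issue ADD r1<-Add2 // r0:Add1,r1:Add2,r2:5,r3:1,r4:-8
cycle 7: CDB Mul1=9; issue MUL r1<-Mul1 // r0:Add1,r1:Mul1,r2:5,r3:1,r4:-8
cycle 8: stall // r0:Add1,r1:Mul1,r2:5,r3:1,r4:-8
cycle 9: CDB Add2=3; issue SUB r2<-Add2 // r0:Add1,r1:Mul1,r2:Add2,r3:1,r4:-8
cycle 10: CDB Add1=14; issue ADD r2<-Add1 // r0:14,r1:Mul1,r2:Add1,r3:1,r4:-8
cycle 11: stall // r0:14,r1:Mul1,r2:Add1,r3:1,r4:-8
cycle 12: stall // r0:14,r1:Mul1,r2:Add1,r3:1,r4:-8
cycle 13: stall // r0:14,r1:Mul1,r2:Add1,r3:1,r4:-8
cycle 14: CDB Mul1=3; stall // r0:14,r1:3,r2:Add1,r3:1,r4:-8
cycle 15: stall // r0:14,r1:3,r2:Add1,r3:1,r4:-8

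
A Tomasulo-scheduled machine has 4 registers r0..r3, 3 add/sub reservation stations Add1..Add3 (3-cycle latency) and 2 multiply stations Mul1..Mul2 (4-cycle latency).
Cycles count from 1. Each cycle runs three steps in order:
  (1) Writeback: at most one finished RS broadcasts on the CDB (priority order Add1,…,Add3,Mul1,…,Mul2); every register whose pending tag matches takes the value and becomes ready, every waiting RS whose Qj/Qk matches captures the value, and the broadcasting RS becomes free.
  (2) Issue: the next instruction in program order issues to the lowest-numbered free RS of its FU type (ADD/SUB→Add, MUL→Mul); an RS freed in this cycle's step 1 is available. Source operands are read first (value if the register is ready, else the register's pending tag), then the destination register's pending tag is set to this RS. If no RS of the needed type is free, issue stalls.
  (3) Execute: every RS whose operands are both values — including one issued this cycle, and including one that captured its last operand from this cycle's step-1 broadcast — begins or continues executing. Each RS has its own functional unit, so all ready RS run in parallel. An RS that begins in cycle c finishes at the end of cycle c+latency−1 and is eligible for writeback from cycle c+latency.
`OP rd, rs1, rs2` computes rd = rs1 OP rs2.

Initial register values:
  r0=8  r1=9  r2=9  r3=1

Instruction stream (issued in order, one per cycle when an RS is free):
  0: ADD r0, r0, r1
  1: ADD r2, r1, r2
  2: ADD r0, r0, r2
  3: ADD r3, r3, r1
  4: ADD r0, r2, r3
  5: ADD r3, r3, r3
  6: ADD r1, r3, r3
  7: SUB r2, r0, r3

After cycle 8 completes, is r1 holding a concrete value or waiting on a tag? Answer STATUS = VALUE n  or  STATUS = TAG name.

STATUS = TAG Add3

  c1: issue ADD r0<-Add1  regs: r0:Add1,r1:9,r2:9,r3:1
  c2: issue ADD r2<-Add2  regs: r0:Add1,r1:9,r2:Add2,r3:1
  c3: issue ADD r0<-Add3  regs: r0:Add3,r1:9,r2:Add2,r3:1
  c4: CDB Add1=17; issue ADD r3<-Add1  regs: r0:Add3,r1:9,r2:Add2,r3:Add1
  c5: CDB Add2=18; issue ADD r0<-Add2  regs: r0:Add2,r1:9,r2:18,r3:Add1
  c6: stall  regs: r0:Add2,r1:9,r2:18,r3:Add1
  c7: CDB Add1=10; issue ADD r3<-Add1  regs: r0:Add2,r1:9,r2:18,r3:Add1
  c8: CDB Add3=35; issue ADD r1<-Add3  regs: r0:Add2,r1:Add3,r2:18,r3:Add1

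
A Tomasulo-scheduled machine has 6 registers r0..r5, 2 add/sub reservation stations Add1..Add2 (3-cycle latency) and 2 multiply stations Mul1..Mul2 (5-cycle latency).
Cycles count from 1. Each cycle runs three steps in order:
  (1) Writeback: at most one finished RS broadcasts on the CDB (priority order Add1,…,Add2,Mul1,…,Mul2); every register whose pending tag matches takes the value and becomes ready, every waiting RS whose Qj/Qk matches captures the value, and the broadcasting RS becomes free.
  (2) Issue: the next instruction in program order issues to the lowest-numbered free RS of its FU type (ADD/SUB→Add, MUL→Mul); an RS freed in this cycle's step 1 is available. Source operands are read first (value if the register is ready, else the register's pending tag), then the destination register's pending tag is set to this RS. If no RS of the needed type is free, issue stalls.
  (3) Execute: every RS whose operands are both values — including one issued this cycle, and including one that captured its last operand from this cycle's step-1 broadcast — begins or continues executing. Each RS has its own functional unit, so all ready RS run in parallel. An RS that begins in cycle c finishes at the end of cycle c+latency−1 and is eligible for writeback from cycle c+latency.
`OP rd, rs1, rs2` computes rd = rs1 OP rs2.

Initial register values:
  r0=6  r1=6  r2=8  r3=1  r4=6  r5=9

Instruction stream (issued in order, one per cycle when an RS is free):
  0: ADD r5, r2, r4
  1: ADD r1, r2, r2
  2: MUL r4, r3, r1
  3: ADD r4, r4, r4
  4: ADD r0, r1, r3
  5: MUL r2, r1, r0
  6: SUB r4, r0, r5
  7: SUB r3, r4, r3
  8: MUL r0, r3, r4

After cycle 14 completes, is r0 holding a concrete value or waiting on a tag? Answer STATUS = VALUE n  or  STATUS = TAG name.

STATUS = TAG Mul1

  c1: issue ADD r5<-Add1  regs: r0:6,r1:6,r2:8,r3:1,r4:6,r5:Add1
  c2: issue ADD r1<-Add2  regs: r0:6,r1:Add2,r2:8,r3:1,r4:6,r5:Add1
  c3: issue MUL r4<-Mul1  regs: r0:6,r1:Add2,r2:8,r3:1,r4:Mul1,r5:Add1
  c4: CDB Add1=14; issue ADD r4<-Add1  regs: r0:6,r1:Add2,r2:8,r3:1,r4:Add1,r5:14
  c5: CDB Add2=16; issue ADD r0<-Add2  regs: r0:Add2,r1:16,r2:8,r3:1,r4:Add1,r5:14
  c6: issue MUL r2<-Mul2  regs: r0:Add2,r1:16,r2:Mul2,r3:1,r4:Add1,r5:14
  c7: stall  regs: r0:Add2,r1:16,r2:Mul2,r3:1,r4:Add1,r5:14
  c8: CDB Add2=17; issue SUB r4<-Add2  regs: r0:17,r1:16,r2:Mul2,r3:1,r4:Add2,r5:14
  c9: stall  regs: r0:17,r1:16,r2:Mul2,r3:1,r4:Add2,r5:14
  c10: CDB Mul1=16; stall  regs: r0:17,r1:16,r2:Mul2,r3:1,r4:Add2,r5:14
  c11: CDB Add2=3; issue SUB r3<-Add2  regs: r0:17,r1:16,r2:Mul2,r3:Add2,r4:3,r5:14
  c12: issue MUL r0<-Mul1  regs: r0:Mul1,r1:16,r2:Mul2,r3:Add2,r4:3,r5:14
  c13: CDB Add1=32  regs: r0:Mul1,r1:16,r2:Mul2,r3:Add2,r4:3,r5:14
  c14: CDB Add2=2  regs: r0:Mul1,r1:16,r2:Mul2,r3:2,r4:3,r5:14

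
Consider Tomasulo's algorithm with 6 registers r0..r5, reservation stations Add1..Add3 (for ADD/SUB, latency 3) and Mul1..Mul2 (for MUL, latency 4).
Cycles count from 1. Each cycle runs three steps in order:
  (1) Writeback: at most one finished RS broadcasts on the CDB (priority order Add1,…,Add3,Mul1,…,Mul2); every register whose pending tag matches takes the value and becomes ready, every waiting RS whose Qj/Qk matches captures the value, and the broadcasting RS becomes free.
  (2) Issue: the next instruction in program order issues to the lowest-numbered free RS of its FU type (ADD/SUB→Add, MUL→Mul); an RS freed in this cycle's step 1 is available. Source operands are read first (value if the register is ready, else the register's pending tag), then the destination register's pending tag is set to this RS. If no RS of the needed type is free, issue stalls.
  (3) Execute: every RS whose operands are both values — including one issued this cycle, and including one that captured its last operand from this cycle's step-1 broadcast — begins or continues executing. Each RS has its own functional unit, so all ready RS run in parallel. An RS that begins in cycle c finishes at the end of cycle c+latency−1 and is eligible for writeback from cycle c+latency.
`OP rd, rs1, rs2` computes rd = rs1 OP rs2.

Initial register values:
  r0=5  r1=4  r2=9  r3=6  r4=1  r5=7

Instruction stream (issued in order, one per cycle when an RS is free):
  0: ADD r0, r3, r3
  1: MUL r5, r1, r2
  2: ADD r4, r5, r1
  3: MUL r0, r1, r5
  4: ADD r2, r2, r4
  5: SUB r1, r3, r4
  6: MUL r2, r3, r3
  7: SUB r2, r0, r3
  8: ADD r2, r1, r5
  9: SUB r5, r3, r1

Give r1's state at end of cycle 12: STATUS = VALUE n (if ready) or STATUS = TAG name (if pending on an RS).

STATUS = TAG Add3

c1: issue ADD r0<-Add1 | r0:Add1,r1:4,r2:9,r3:6,r4:1,r5:7
c2: issue MUL r5<-Mul1 | r0:Add1,r1:4,r2:9,r3:6,r4:1,r5:Mul1
c3: issue ADD r4<-Add2 | r0:Add1,r1:4,r2:9,r3:6,r4:Add2,r5:Mul1
c4: CDB Add1=12; issue MUL r0<-Mul2 | r0:Mul2,r1:4,r2:9,r3:6,r4:Add2,r5:Mul1
c5: issue ADD r2<-Add1 | r0:Mul2,r1:4,r2:Add1,r3:6,r4:Add2,r5:Mul1
c6: CDB Mul1=36; issue SUB r1<-Add3 | r0:Mul2,r1:Add3,r2:Add1,r3:6,r4:Add2,r5:36
c7: issue MUL r2<-Mul1 | r0:Mul2,r1:Add3,r2:Mul1,r3:6,r4:Add2,r5:36
c8: stall | r0:Mul2,r1:Add3,r2:Mul1,r3:6,r4:Add2,r5:36
c9: CDB Add2=40; issue SUB r2<-Add2 | r0:Mul2,r1:Add3,r2:Add2,r3:6,r4:40,r5:36
c10: CDB Mul2=144; stall | r0:144,r1:Add3,r2:Add2,r3:6,r4:40,r5:36
c11: CDB Mul1=36; stall | r0:144,r1:Add3,r2:Add2,r3:6,r4:40,r5:36
c12: CDB Add1=49; issue ADD r2<-Add1 | r0:144,r1:Add3,r2:Add1,r3:6,r4:40,r5:36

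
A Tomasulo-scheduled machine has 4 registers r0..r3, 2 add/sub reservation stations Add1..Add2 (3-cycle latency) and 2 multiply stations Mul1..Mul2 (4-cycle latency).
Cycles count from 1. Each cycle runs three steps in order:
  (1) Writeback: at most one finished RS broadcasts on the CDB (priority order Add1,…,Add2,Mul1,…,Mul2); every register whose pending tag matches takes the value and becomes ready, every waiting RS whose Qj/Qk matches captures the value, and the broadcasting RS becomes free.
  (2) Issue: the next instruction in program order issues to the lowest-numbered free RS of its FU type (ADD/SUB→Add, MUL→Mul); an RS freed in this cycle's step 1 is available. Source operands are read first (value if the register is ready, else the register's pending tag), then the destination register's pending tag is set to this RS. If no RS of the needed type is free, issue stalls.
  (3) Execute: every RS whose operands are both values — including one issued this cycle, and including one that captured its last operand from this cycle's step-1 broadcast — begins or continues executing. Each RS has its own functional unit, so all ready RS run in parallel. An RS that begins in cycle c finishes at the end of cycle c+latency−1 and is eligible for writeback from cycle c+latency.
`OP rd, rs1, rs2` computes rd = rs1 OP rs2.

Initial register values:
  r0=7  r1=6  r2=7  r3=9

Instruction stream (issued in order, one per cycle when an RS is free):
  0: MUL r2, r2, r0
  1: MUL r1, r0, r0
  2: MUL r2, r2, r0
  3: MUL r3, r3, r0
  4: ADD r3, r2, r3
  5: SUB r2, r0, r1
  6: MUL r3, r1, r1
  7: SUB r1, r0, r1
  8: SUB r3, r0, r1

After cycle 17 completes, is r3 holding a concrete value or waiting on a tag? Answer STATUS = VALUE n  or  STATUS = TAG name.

cycle 1: issue MUL r2<-Mul1 // r0:7,r1:6,r2:Mul1,r3:9
cycle 2: issue MUL r1<-Mul2 // r0:7,r1:Mul2,r2:Mul1,r3:9
cycle 3: stall // r0:7,r1:Mul2,r2:Mul1,r3:9
cycle 4: stall // r0:7,r1:Mul2,r2:Mul1,r3:9
cycle 5: CDB Mul1=49; issue MUL r2<-Mul1 // r0:7,r1:Mul2,r2:Mul1,r3:9
cycle 6: CDB Mul2=49; issue MUL r3<-Mul2 // r0:7,r1:49,r2:Mul1,r3:Mul2
cycle 7: issue ADD r3<-Add1 // r0:7,r1:49,r2:Mul1,r3:Add1
cycle 8: issue SUB r2<-Add2 // r0:7,r1:49,r2:Add2,r3:Add1
cycle 9: CDB Mul1=343; issue MUL r3<-Mul1 // r0:7,r1:49,r2:Add2,r3:Mul1
cycle 10: CDB Mul2=63; stall // r0:7,r1:49,r2:Add2,r3:Mul1
cycle 11: CDB Add2=-42; issue SUB r1<-Add2 // r0:7,r1:Add2,r2:-42,r3:Mul1
cycle 12: stall // r0:7,r1:Add2,r2:-42,r3:Mul1
cycle 13: CDB Add1=406; issue SUB r3<-Add1 // r0:7,r1:Add2,r2:-42,r3:Add1
cycle 14: CDB Add2=-42 // r0:7,r1:-42,r2:-42,r3:Add1
cycle 15: CDB Mul1=2401 // r0:7,r1:-42,r2:-42,r3:Add1
cycle 16: - // r0:7,r1:-42,r2:-42,r3:Add1
cycle 17: CDB Add1=49 // r0:7,r1:-42,r2:-42,r3:49

STATUS = VALUE 49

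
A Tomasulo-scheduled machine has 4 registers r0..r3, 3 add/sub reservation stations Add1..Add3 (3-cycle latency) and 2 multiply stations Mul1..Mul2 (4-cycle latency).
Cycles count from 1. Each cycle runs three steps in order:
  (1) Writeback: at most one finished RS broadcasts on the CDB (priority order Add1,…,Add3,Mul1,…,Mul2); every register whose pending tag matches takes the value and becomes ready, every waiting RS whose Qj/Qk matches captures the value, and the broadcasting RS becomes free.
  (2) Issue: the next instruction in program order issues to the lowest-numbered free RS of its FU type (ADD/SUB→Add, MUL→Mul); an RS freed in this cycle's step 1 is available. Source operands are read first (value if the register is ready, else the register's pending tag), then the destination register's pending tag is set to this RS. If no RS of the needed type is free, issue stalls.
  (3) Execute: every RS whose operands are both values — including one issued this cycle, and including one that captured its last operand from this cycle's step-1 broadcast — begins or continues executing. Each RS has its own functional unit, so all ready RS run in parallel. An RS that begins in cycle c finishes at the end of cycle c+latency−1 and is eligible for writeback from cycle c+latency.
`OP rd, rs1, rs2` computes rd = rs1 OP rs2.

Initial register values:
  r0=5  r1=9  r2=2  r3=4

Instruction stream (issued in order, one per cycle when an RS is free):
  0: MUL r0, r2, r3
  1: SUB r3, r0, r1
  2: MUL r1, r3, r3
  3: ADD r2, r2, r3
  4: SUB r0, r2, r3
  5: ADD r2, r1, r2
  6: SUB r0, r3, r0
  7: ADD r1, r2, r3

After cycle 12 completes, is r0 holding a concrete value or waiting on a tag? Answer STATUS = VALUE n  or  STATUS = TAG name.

cycle 1: issue MUL r0<-Mul1 // r0:Mul1,r1:9,r2:2,r3:4
cycle 2: issue SUB r3<-Add1 // r0:Mul1,r1:9,r2:2,r3:Add1
cycle 3: issue MUL r1<-Mul2 // r0:Mul1,r1:Mul2,r2:2,r3:Add1
cycle 4: issue ADD r2<-Add2 // r0:Mul1,r1:Mul2,r2:Add2,r3:Add1
cycle 5: CDB Mul1=8; issue SUB r0<-Add3 // r0:Add3,r1:Mul2,r2:Add2,r3:Add1
cycle 6: stall // r0:Add3,r1:Mul2,r2:Add2,r3:Add1
cycle 7: stall // r0:Add3,r1:Mul2,r2:Add2,r3:Add1
cycle 8: CDB Add1=-1; issue ADD r2<-Add1 // r0:Add3,r1:Mul2,r2:Add1,r3:-1
cycle 9: stall // r0:Add3,r1:Mul2,r2:Add1,r3:-1
cycle 10: stall // r0:Add3,r1:Mul2,r2:Add1,r3:-1
cycle 11: CDB Add2=1; issue SUB r0<-Add2 // r0:Add2,r1:Mul2,r2:Add1,r3:-1
cycle 12: CDB Mul2=1; stall // r0:Add2,r1:1,r2:Add1,r3:-1

STATUS = TAG Add2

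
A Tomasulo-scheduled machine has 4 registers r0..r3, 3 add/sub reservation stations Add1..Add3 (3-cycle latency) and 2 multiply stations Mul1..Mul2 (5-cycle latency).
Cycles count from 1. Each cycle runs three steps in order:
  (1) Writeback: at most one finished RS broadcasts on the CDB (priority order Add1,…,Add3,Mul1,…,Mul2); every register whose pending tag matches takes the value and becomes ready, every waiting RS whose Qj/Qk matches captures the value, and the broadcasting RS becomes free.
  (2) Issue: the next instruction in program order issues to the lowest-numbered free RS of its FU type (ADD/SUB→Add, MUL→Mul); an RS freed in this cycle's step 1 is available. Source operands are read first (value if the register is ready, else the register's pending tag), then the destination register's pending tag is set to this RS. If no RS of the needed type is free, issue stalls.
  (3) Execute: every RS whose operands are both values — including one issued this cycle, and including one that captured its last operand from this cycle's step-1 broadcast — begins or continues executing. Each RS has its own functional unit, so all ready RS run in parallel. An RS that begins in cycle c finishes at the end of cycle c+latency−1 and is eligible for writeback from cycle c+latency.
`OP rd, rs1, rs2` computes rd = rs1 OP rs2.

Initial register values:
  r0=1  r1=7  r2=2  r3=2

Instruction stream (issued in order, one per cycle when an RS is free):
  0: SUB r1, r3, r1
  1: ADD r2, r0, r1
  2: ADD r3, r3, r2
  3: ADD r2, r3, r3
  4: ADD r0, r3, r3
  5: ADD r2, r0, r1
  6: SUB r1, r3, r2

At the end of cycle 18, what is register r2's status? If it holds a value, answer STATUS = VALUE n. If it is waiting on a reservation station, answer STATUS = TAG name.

c1: issue SUB r1<-Add1 | r0:1,r1:Add1,r2:2,r3:2
c2: issue ADD r2<-Add2 | r0:1,r1:Add1,r2:Add2,r3:2
c3: issue ADD r3<-Add3 | r0:1,r1:Add1,r2:Add2,r3:Add3
c4: CDB Add1=-5; issue ADD r2<-Add1 | r0:1,r1:-5,r2:Add1,r3:Add3
c5: stall | r0:1,r1:-5,r2:Add1,r3:Add3
c6: stall | r0:1,r1:-5,r2:Add1,r3:Add3
c7: CDB Add2=-4; issue ADD r0<-Add2 | r0:Add2,r1:-5,r2:Add1,r3:Add3
c8: stall | r0:Add2,r1:-5,r2:Add1,r3:Add3
c9: stall | r0:Add2,r1:-5,r2:Add1,r3:Add3
c10: CDB Add3=-2; issue ADD r2<-Add3 | r0:Add2,r1:-5,r2:Add3,r3:-2
c11: stall | r0:Add2,r1:-5,r2:Add3,r3:-2
c12: stall | r0:Add2,r1:-5,r2:Add3,r3:-2
c13: CDB Add1=-4; issue SUB r1<-Add1 | r0:Add2,r1:Add1,r2:Add3,r3:-2
c14: CDB Add2=-4 | r0:-4,r1:Add1,r2:Add3,r3:-2
c15: - | r0:-4,r1:Add1,r2:Add3,r3:-2
c16: - | r0:-4,r1:Add1,r2:Add3,r3:-2
c17: CDB Add3=-9 | r0:-4,r1:Add1,r2:-9,r3:-2
c18: - | r0:-4,r1:Add1,r2:-9,r3:-2

STATUS = VALUE -9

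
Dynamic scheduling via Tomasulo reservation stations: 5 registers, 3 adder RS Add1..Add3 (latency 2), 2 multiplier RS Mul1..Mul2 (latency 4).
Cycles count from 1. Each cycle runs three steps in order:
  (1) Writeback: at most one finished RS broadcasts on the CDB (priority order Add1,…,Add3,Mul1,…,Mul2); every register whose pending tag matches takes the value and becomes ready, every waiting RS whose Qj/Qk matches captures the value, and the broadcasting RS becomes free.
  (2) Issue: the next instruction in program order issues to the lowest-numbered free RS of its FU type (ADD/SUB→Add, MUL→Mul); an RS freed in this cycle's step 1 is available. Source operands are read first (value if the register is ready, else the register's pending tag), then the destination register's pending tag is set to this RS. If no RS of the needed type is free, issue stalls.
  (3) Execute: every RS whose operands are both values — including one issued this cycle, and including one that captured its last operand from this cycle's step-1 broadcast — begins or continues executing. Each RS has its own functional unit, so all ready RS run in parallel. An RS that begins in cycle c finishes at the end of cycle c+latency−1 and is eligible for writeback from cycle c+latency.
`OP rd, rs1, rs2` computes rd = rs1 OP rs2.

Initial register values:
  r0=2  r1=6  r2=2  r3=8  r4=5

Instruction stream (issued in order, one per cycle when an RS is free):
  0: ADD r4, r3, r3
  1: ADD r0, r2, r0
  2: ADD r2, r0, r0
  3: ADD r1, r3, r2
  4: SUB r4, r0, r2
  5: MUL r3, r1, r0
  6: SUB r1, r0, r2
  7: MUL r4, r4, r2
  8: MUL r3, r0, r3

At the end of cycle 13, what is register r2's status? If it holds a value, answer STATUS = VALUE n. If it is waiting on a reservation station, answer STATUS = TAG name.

STATUS = VALUE 8

c1: issue ADD r4<-Add1 | r0:2,r1:6,r2:2,r3:8,r4:Add1
c2: issue ADD r0<-Add2 | r0:Add2,r1:6,r2:2,r3:8,r4:Add1
c3: CDB Add1=16; issue ADD r2<-Add1 | r0:Add2,r1:6,r2:Add1,r3:8,r4:16
c4: CDB Add2=4; issue ADD r1<-Add2 | r0:4,r1:Add2,r2:Add1,r3:8,r4:16
c5: issue SUB r4<-Add3 | r0:4,r1:Add2,r2:Add1,r3:8,r4:Add3
c6: CDB Add1=8; issue MUL r3<-Mul1 | r0:4,r1:Add2,r2:8,r3:Mul1,r4:Add3
c7: issue SUB r1<-Add1 | r0:4,r1:Add1,r2:8,r3:Mul1,r4:Add3
c8: CDB Add2=16; issue MUL r4<-Mul2 | r0:4,r1:Add1,r2:8,r3:Mul1,r4:Mul2
c9: CDB Add1=-4; stall | r0:4,r1:-4,r2:8,r3:Mul1,r4:Mul2
c10: CDB Add3=-4; stall | r0:4,r1:-4,r2:8,r3:Mul1,r4:Mul2
c11: stall | r0:4,r1:-4,r2:8,r3:Mul1,r4:Mul2
c12: CDB Mul1=64; issue MUL r3<-Mul1 | r0:4,r1:-4,r2:8,r3:Mul1,r4:Mul2
c13: - | r0:4,r1:-4,r2:8,r3:Mul1,r4:Mul2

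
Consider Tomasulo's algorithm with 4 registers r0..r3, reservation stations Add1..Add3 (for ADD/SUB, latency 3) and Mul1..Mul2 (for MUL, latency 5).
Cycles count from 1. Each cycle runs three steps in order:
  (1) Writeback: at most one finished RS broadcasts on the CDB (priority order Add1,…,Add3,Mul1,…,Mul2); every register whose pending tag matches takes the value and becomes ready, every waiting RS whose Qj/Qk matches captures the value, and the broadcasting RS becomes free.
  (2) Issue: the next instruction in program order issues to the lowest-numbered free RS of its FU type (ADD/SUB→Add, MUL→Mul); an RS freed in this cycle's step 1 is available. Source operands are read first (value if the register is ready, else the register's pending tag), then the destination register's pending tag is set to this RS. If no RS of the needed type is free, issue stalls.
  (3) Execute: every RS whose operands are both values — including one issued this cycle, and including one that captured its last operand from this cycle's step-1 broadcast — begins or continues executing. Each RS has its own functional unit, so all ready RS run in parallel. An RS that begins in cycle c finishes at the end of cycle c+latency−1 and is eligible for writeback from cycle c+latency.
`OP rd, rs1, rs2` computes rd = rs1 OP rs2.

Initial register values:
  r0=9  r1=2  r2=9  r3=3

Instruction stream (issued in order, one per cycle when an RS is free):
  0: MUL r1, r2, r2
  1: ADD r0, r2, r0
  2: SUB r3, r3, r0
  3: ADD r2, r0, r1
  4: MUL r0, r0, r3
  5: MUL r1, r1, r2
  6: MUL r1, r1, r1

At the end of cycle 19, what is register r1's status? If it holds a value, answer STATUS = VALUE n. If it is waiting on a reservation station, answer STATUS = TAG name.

  c1: issue MUL r1<-Mul1  regs: r0:9,r1:Mul1,r2:9,r3:3
  c2: issue ADD r0<-Add1  regs: r0:Add1,r1:Mul1,r2:9,r3:3
  c3: issue SUB r3<-Add2  regs: r0:Add1,r1:Mul1,r2:9,r3:Add2
  c4: issue ADD r2<-Add3  regs: r0:Add1,r1:Mul1,r2:Add3,r3:Add2
  c5: CDB Add1=18; issue MUL r0<-Mul2  regs: r0:Mul2,r1:Mul1,r2:Add3,r3:Add2
  c6: CDB Mul1=81; issue MUL r1<-Mul1  regs: r0:Mul2,r1:Mul1,r2:Add3,r3:Add2
  c7: stall  regs: r0:Mul2,r1:Mul1,r2:Add3,r3:Add2
  c8: CDB Add2=-15; stall  regs: r0:Mul2,r1:Mul1,r2:Add3,r3:-15
  c9: CDB Add3=99; stall  regs: r0:Mul2,r1:Mul1,r2:99,r3:-15
  c10: stall  regs: r0:Mul2,r1:Mul1,r2:99,r3:-15
  c11: stall  regs: r0:Mul2,r1:Mul1,r2:99,r3:-15
  c12: stall  regs: r0:Mul2,r1:Mul1,r2:99,r3:-15
  c13: CDB Mul2=-270; issue MUL r1<-Mul2  regs: r0:-270,r1:Mul2,r2:99,r3:-15
  c14: CDB Mul1=8019  regs: r0:-270,r1:Mul2,r2:99,r3:-15
  c15: -  regs: r0:-270,r1:Mul2,r2:99,r3:-15
  c16: -  regs: r0:-270,r1:Mul2,r2:99,r3:-15
  c17: -  regs: r0:-270,r1:Mul2,r2:99,r3:-15
  c18: -  regs: r0:-270,r1:Mul2,r2:99,r3:-15
  c19: CDB Mul2=64304361  regs: r0:-270,r1:64304361,r2:99,r3:-15

STATUS = VALUE 64304361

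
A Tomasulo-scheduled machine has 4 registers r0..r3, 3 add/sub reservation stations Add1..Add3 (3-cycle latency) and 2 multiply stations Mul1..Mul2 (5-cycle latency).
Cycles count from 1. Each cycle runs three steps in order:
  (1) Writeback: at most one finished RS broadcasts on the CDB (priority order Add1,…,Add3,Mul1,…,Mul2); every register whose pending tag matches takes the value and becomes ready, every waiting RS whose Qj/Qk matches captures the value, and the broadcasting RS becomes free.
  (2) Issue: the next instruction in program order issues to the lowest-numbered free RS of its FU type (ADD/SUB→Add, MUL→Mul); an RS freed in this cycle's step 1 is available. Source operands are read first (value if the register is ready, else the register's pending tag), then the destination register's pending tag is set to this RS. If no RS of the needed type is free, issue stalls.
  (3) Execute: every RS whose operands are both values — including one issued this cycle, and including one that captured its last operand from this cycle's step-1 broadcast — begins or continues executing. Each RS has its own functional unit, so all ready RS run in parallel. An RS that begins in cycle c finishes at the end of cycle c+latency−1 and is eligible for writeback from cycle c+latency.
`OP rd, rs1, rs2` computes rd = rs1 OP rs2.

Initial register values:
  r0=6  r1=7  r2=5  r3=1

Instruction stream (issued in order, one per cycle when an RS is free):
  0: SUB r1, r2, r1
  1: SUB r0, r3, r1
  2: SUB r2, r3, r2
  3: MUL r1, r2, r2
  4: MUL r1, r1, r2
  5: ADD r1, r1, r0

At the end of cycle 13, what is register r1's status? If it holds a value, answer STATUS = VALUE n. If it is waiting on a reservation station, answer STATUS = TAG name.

STATUS = TAG Add1

cycle 1: issue SUB r1<-Add1 // r0:6,r1:Add1,r2:5,r3:1
cycle 2: issue SUB r0<-Add2 // r0:Add2,r1:Add1,r2:5,r3:1
cycle 3: issue SUB r2<-Add3 // r0:Add2,r1:Add1,r2:Add3,r3:1
cycle 4: CDB Add1=-2; issue MUL r1<-Mul1 // r0:Add2,r1:Mul1,r2:Add3,r3:1
cycle 5: issue MUL r1<-Mul2 // r0:Add2,r1:Mul2,r2:Add3,r3:1
cycle 6: CDB Add3=-4; issue ADD r1<-Add1 // r0:Add2,r1:Add1,r2:-4,r3:1
cycle 7: CDB Add2=3 // r0:3,r1:Add1,r2:-4,r3:1
cycle 8: - // r0:3,r1:Add1,r2:-4,r3:1
cycle 9: - // r0:3,r1:Add1,r2:-4,r3:1
cycle 10: - // r0:3,r1:Add1,r2:-4,r3:1
cycle 11: CDB Mul1=16 // r0:3,r1:Add1,r2:-4,r3:1
cycle 12: - // r0:3,r1:Add1,r2:-4,r3:1
cycle 13: - // r0:3,r1:Add1,r2:-4,r3:1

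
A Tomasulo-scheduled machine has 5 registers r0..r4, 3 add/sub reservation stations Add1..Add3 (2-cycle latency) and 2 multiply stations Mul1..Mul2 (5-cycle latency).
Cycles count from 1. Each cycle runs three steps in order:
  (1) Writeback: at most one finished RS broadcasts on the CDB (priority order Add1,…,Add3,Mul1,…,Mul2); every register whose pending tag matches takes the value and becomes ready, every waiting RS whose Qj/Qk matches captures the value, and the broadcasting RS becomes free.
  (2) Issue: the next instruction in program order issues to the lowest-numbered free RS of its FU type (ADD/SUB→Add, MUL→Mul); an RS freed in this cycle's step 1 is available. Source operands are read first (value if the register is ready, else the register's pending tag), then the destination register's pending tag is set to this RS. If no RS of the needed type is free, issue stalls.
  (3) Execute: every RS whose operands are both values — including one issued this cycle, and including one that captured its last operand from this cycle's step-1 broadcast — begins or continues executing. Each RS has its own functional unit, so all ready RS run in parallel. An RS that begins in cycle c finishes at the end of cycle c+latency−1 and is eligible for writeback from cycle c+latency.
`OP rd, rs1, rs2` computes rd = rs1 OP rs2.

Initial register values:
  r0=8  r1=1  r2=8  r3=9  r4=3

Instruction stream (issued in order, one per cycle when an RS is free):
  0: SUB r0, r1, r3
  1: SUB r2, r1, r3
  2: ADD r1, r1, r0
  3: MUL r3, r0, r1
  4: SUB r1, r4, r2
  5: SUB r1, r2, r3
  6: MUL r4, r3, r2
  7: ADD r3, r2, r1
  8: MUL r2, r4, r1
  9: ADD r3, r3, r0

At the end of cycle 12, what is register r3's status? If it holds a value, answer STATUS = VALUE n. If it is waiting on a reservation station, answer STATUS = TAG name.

STATUS = TAG Add3

c1: issue SUB r0<-Add1 | r0:Add1,r1:1,r2:8,r3:9,r4:3
c2: issue SUB r2<-Add2 | r0:Add1,r1:1,r2:Add2,r3:9,r4:3
c3: CDB Add1=-8; issue ADD r1<-Add1 | r0:-8,r1:Add1,r2:Add2,r3:9,r4:3
c4: CDB Add2=-8; issue MUL r3<-Mul1 | r0:-8,r1:Add1,r2:-8,r3:Mul1,r4:3
c5: CDB Add1=-7; issue SUB r1<-Add1 | r0:-8,r1:Add1,r2:-8,r3:Mul1,r4:3
c6: issue SUB r1<-Add2 | r0:-8,r1:Add2,r2:-8,r3:Mul1,r4:3
c7: CDB Add1=11; issue MUL r4<-Mul2 | r0:-8,r1:Add2,r2:-8,r3:Mul1,r4:Mul2
c8: issue ADD r3<-Add1 | r0:-8,r1:Add2,r2:-8,r3:Add1,r4:Mul2
c9: stall | r0:-8,r1:Add2,r2:-8,r3:Add1,r4:Mul2
c10: CDB Mul1=56; issue MUL r2<-Mul1 | r0:-8,r1:Add2,r2:Mul1,r3:Add1,r4:Mul2
c11: issue ADD r3<-Add3 | r0:-8,r1:Add2,r2:Mul1,r3:Add3,r4:Mul2
c12: CDB Add2=-64 | r0:-8,r1:-64,r2:Mul1,r3:Add3,r4:Mul2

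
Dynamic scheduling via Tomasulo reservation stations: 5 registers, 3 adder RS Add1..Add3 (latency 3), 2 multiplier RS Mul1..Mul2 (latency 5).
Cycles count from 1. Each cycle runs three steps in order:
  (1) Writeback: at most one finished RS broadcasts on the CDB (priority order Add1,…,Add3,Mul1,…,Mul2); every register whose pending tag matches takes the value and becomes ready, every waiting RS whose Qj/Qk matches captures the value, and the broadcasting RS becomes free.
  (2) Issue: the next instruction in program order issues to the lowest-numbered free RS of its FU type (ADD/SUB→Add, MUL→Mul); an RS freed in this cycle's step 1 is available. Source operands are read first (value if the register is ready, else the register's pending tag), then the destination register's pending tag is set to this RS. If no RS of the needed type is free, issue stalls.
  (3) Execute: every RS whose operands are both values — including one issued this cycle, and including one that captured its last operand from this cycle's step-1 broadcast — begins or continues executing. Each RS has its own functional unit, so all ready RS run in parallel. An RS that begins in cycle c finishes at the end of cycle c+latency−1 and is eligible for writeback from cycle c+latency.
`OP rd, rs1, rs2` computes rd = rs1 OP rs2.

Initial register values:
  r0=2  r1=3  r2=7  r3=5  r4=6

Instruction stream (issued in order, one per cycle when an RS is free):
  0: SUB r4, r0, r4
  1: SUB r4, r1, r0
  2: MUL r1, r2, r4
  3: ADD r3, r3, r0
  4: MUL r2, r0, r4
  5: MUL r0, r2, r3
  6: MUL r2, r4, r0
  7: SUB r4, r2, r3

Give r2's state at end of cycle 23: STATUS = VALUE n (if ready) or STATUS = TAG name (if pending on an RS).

STATUS = VALUE 14

c1: issue SUB r4<-Add1 | r0:2,r1:3,r2:7,r3:5,r4:Add1
c2: issue SUB r4<-Add2 | r0:2,r1:3,r2:7,r3:5,r4:Add2
c3: issue MUL r1<-Mul1 | r0:2,r1:Mul1,r2:7,r3:5,r4:Add2
c4: CDB Add1=-4; issue ADD r3<-Add1 | r0:2,r1:Mul1,r2:7,r3:Add1,r4:Add2
c5: CDB Add2=1; issue MUL r2<-Mul2 | r0:2,r1:Mul1,r2:Mul2,r3:Add1,r4:1
c6: stall | r0:2,r1:Mul1,r2:Mul2,r3:Add1,r4:1
c7: CDB Add1=7; stall | r0:2,r1:Mul1,r2:Mul2,r3:7,r4:1
c8: stall | r0:2,r1:Mul1,r2:Mul2,r3:7,r4:1
c9: stall | r0:2,r1:Mul1,r2:Mul2,r3:7,r4:1
c10: CDB Mul1=7; issue MUL r0<-Mul1 | r0:Mul1,r1:7,r2:Mul2,r3:7,r4:1
c11: CDB Mul2=2; issue MUL r2<-Mul2 | r0:Mul1,r1:7,r2:Mul2,r3:7,r4:1
c12: issue SUB r4<-Add1 | r0:Mul1,r1:7,r2:Mul2,r3:7,r4:Add1
c13: - | r0:Mul1,r1:7,r2:Mul2,r3:7,r4:Add1
c14: - | r0:Mul1,r1:7,r2:Mul2,r3:7,r4:Add1
c15: - | r0:Mul1,r1:7,r2:Mul2,r3:7,r4:Add1
c16: CDB Mul1=14 | r0:14,r1:7,r2:Mul2,r3:7,r4:Add1
c17: - | r0:14,r1:7,r2:Mul2,r3:7,r4:Add1
c18: - | r0:14,r1:7,r2:Mul2,r3:7,r4:Add1
c19: - | r0:14,r1:7,r2:Mul2,r3:7,r4:Add1
c20: - | r0:14,r1:7,r2:Mul2,r3:7,r4:Add1
c21: CDB Mul2=14 | r0:14,r1:7,r2:14,r3:7,r4:Add1
c22: - | r0:14,r1:7,r2:14,r3:7,r4:Add1
c23: - | r0:14,r1:7,r2:14,r3:7,r4:Add1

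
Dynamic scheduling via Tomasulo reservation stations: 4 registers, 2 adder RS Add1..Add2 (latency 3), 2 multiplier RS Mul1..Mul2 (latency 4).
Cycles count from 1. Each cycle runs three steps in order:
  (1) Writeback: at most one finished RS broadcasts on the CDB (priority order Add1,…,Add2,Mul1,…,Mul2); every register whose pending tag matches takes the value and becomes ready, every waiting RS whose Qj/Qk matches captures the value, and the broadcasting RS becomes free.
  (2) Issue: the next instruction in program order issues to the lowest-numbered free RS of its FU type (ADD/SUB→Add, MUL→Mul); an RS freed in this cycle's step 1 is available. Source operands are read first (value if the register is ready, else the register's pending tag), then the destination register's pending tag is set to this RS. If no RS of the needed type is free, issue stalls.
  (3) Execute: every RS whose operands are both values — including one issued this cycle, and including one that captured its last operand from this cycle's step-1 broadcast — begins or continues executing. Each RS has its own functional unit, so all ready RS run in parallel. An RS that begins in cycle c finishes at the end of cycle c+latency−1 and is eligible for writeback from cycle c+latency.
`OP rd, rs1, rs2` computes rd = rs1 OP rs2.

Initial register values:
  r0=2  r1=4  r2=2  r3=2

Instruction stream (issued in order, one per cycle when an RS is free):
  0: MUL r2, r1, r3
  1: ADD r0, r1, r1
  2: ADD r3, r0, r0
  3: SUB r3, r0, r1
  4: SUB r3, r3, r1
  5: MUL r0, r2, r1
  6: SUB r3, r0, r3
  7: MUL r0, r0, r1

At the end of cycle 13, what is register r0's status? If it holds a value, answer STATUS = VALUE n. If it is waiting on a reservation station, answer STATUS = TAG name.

STATUS = TAG Mul2

  c1: issue MUL r2<-Mul1  regs: r0:2,r1:4,r2:Mul1,r3:2
  c2: issue ADD r0<-Add1  regs: r0:Add1,r1:4,r2:Mul1,r3:2
  c3: issue ADD r3<-Add2  regs: r0:Add1,r1:4,r2:Mul1,r3:Add2
  c4: stall  regs: r0:Add1,r1:4,r2:Mul1,r3:Add2
  c5: CDB Add1=8; issue SUB r3<-Add1  regs: r0:8,r1:4,r2:Mul1,r3:Add1
  c6: CDB Mul1=8; stall  regs: r0:8,r1:4,r2:8,r3:Add1
  c7: stall  regs: r0:8,r1:4,r2:8,r3:Add1
  c8: CDB Add1=4; issue SUB r3<-Add1  regs: r0:8,r1:4,r2:8,r3:Add1
  c9: CDB Add2=16; issue MUL r0<-Mul1  regs: r0:Mul1,r1:4,r2:8,r3:Add1
  c10: issue SUB r3<-Add2  regs: r0:Mul1,r1:4,r2:8,r3:Add2
  c11: CDB Add1=0; issue MUL r0<-Mul2  regs: r0:Mul2,r1:4,r2:8,r3:Add2
  c12: -  regs: r0:Mul2,r1:4,r2:8,r3:Add2
  c13: CDB Mul1=32  regs: r0:Mul2,r1:4,r2:8,r3:Add2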